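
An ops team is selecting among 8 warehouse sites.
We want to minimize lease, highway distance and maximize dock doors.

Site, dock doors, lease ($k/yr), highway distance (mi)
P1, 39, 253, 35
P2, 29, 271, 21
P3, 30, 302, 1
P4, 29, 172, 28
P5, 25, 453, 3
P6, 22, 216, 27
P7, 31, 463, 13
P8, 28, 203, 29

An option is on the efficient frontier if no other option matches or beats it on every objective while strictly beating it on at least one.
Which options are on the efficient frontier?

P1, P2, P3, P4, P6, P7

P1: not dominated (best dock doors).
P2: not dominated.
P3: not dominated (best highway distance).
P4: not dominated (best lease).
P5: dominated by P3 (dock doors 30≥25, lease 302≤453, highway distance 1≤3).
P6: not dominated.
P7: not dominated.
P8: dominated by P4 (dock doors 29≥28, lease 172≤203, highway distance 28≤29).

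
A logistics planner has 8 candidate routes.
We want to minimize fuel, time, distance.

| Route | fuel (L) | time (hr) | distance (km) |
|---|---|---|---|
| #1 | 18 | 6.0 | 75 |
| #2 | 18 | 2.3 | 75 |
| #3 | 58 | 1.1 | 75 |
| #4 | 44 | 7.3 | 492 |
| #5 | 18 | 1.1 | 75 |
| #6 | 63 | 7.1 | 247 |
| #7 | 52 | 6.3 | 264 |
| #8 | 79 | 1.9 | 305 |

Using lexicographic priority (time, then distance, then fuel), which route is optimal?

First minimize time: best is 1.1, kept {#3, #5}.
Then minimize distance: best is 75, kept {#3, #5}.
Then minimize fuel: best is 18, kept {#5}.

#5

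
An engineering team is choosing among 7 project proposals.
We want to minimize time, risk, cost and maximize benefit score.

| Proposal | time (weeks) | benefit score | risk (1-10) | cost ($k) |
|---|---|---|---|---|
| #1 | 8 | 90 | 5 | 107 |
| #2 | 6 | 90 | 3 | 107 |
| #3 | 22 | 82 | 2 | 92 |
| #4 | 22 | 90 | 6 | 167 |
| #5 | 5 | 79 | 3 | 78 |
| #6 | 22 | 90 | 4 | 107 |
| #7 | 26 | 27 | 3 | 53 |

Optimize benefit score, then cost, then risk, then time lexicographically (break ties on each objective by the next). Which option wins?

#2

First maximize benefit score: best is 90, kept {#1, #2, #4, #6}.
Then minimize cost: best is 107, kept {#1, #2, #6}.
Then minimize risk: best is 3, kept {#2}.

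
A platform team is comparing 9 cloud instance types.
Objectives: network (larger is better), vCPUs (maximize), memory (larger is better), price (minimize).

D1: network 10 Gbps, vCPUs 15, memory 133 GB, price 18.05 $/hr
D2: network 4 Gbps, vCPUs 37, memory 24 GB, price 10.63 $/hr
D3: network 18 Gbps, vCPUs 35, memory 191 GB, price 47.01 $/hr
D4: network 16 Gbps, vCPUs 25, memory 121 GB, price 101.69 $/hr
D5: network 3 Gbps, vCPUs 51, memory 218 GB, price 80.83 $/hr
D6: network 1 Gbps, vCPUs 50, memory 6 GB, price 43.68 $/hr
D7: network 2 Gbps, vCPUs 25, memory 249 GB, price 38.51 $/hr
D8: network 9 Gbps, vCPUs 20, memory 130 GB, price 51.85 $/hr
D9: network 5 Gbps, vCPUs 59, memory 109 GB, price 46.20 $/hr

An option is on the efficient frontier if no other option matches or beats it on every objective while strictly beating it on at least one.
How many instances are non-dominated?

7

D1: not dominated.
D2: not dominated (best price).
D3: not dominated (best network).
D4: dominated by D3 (network 18≥16, vCPUs 35≥25, memory 191≥121, price 47.01≤101.69).
D5: not dominated.
D6: not dominated.
D7: not dominated (best memory).
D8: dominated by D3 (network 18≥9, vCPUs 35≥20, memory 191≥130, price 47.01≤51.85).
D9: not dominated (best vCPUs).
Pareto-optimal: D1, D2, D3, D5, D6, D7, D9 → 7.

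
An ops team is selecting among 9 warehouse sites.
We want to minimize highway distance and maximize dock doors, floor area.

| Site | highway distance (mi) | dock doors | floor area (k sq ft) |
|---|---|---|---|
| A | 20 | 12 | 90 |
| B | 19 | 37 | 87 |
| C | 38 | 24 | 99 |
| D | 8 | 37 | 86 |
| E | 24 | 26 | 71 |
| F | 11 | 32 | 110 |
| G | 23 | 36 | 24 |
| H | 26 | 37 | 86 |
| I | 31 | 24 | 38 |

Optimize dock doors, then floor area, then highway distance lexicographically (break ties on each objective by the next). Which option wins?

B

First maximize dock doors: best is 37, kept {B, D, H}.
Then maximize floor area: best is 87, kept {B}.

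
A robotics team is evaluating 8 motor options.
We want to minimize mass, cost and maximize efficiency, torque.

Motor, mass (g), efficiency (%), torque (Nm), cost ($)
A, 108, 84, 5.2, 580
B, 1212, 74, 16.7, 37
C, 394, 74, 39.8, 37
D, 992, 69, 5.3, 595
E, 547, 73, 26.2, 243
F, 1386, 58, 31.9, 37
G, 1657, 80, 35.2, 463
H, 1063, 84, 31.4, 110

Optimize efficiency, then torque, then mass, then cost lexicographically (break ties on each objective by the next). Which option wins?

First maximize efficiency: best is 84, kept {A, H}.
Then maximize torque: best is 31.4, kept {H}.

H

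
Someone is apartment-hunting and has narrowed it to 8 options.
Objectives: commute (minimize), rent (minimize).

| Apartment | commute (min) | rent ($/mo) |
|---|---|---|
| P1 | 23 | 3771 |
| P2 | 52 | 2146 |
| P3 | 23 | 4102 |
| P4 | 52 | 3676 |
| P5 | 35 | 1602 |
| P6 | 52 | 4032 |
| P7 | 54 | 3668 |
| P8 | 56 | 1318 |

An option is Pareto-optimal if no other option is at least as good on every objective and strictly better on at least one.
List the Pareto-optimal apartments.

P1: not dominated.
P2: dominated by P5 (commute 35≤52, rent 1602≤2146).
P3: dominated by P1 (commute 23≤23, rent 3771≤4102).
P4: dominated by P2 (commute 52≤52, rent 2146≤3676).
P5: not dominated.
P6: dominated by P1 (commute 23≤52, rent 3771≤4032).
P7: dominated by P2 (commute 52≤54, rent 2146≤3668).
P8: not dominated (best rent).

P1, P5, P8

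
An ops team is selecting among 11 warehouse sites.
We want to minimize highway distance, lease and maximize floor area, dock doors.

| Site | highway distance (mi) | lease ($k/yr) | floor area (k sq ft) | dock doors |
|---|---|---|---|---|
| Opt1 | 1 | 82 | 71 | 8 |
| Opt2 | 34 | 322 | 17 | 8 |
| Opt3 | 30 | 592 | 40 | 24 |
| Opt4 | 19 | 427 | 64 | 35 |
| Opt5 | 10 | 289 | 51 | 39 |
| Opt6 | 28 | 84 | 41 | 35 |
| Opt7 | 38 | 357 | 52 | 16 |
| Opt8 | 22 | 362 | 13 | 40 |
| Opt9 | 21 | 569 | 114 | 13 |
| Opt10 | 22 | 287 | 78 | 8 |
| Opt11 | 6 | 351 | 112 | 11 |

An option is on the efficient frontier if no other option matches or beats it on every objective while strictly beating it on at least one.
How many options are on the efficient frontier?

Opt1: not dominated (best highway distance).
Opt2: dominated by Opt1 (highway distance 1≤34, lease 82≤322, floor area 71≥17, dock doors 8≥8).
Opt3: dominated by Opt4 (highway distance 19≤30, lease 427≤592, floor area 64≥40, dock doors 35≥24).
Opt4: not dominated.
Opt5: not dominated.
Opt6: not dominated.
Opt7: not dominated.
Opt8: not dominated (best dock doors).
Opt9: not dominated (best floor area).
Opt10: not dominated.
Opt11: not dominated.
Pareto-optimal: Opt1, Opt4, Opt5, Opt6, Opt7, Opt8, Opt9, Opt10, Opt11 → 9.

9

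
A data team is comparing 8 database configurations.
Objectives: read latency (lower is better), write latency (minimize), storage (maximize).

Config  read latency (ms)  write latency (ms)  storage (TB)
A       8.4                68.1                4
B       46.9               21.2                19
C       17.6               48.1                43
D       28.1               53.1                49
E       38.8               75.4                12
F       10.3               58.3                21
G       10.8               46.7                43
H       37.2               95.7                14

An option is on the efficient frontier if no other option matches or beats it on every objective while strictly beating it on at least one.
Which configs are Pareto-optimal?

A, B, D, F, G

A: not dominated (best read latency).
B: not dominated (best write latency).
C: dominated by G (read latency 10.8≤17.6, write latency 46.7≤48.1, storage 43≥43).
D: not dominated (best storage).
E: dominated by C (read latency 17.6≤38.8, write latency 48.1≤75.4, storage 43≥12).
F: not dominated.
G: not dominated.
H: dominated by C (read latency 17.6≤37.2, write latency 48.1≤95.7, storage 43≥14).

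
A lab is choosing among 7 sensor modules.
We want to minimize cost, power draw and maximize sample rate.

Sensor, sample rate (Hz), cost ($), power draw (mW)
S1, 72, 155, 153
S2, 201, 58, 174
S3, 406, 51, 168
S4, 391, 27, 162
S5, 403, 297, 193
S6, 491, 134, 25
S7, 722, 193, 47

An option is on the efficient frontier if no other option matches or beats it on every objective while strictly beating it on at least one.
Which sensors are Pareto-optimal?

S1: dominated by S6 (sample rate 491≥72, cost 134≤155, power draw 25≤153).
S2: dominated by S3 (sample rate 406≥201, cost 51≤58, power draw 168≤174).
S3: not dominated.
S4: not dominated (best cost).
S5: dominated by S3 (sample rate 406≥403, cost 51≤297, power draw 168≤193).
S6: not dominated (best power draw).
S7: not dominated (best sample rate).

S3, S4, S6, S7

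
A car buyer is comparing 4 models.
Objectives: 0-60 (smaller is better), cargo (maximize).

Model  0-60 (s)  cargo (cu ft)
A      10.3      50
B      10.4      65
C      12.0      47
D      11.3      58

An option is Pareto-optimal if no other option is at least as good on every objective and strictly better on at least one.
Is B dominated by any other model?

A: worse on cargo (50 vs 65).
C: worse on 0-60 (12.0 vs 10.4).
D: worse on 0-60 (11.3 vs 10.4).
No option is at least as good as B on every objective and strictly better on one.

No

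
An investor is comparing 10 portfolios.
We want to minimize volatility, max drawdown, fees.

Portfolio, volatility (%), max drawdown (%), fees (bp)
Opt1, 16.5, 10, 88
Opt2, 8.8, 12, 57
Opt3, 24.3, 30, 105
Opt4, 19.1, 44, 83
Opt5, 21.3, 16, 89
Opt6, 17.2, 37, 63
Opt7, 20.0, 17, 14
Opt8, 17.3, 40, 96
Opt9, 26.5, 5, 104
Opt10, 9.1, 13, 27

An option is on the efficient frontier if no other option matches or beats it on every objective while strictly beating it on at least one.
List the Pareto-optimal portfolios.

Opt1, Opt2, Opt7, Opt9, Opt10

Opt1: not dominated.
Opt2: not dominated (best volatility).
Opt3: dominated by Opt1 (volatility 16.5≤24.3, max drawdown 10≤30, fees 88≤105).
Opt4: dominated by Opt2 (volatility 8.8≤19.1, max drawdown 12≤44, fees 57≤83).
Opt5: dominated by Opt1 (volatility 16.5≤21.3, max drawdown 10≤16, fees 88≤89).
Opt6: dominated by Opt2 (volatility 8.8≤17.2, max drawdown 12≤37, fees 57≤63).
Opt7: not dominated (best fees).
Opt8: dominated by Opt1 (volatility 16.5≤17.3, max drawdown 10≤40, fees 88≤96).
Opt9: not dominated (best max drawdown).
Opt10: not dominated.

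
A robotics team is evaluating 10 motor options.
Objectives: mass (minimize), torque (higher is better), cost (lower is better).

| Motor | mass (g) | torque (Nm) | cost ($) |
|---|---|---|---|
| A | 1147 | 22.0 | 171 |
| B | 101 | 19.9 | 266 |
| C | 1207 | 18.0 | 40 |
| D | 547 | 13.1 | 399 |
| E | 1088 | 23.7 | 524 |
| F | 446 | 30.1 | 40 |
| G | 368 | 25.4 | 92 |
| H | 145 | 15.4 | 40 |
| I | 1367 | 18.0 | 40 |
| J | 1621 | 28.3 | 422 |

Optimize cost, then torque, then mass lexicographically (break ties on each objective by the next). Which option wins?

F

First minimize cost: best is 40, kept {C, F, H, I}.
Then maximize torque: best is 30.1, kept {F}.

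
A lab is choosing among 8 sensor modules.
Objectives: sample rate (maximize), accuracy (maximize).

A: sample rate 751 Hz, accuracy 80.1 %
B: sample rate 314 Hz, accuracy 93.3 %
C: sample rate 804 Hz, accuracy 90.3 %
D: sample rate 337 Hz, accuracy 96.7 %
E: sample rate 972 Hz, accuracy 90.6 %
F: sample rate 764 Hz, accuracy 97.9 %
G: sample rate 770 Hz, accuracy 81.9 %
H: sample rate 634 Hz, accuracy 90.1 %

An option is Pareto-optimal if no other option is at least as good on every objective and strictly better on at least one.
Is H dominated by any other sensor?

Yes

C vs H: sample rate 804≥634, accuracy 90.3≥90.1 — C is at least as good on every objective and strictly better on at least one, so C dominates H.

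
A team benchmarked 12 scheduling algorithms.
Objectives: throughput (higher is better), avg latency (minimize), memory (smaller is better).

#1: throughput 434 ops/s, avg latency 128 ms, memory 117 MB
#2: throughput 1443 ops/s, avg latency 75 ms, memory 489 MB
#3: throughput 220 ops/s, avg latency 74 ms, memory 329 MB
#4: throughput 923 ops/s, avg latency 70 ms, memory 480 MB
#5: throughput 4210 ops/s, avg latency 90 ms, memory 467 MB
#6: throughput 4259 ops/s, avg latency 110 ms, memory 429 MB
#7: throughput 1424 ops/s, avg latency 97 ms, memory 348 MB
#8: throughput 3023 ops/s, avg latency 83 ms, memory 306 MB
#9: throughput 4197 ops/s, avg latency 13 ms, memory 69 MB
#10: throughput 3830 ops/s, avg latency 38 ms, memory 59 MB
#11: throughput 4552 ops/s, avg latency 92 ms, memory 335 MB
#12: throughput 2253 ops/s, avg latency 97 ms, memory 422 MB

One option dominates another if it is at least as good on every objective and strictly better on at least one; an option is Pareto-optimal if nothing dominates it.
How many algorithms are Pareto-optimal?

#1: dominated by #9 (throughput 4197≥434, avg latency 13≤128, memory 69≤117).
#2: dominated by #9 (throughput 4197≥1443, avg latency 13≤75, memory 69≤489).
#3: dominated by #9 (throughput 4197≥220, avg latency 13≤74, memory 69≤329).
#4: dominated by #9 (throughput 4197≥923, avg latency 13≤70, memory 69≤480).
#5: not dominated.
#6: dominated by #11 (throughput 4552≥4259, avg latency 92≤110, memory 335≤429).
#7: dominated by #8 (throughput 3023≥1424, avg latency 83≤97, memory 306≤348).
#8: dominated by #9 (throughput 4197≥3023, avg latency 13≤83, memory 69≤306).
#9: not dominated (best avg latency).
#10: not dominated (best memory).
#11: not dominated (best throughput).
#12: dominated by #8 (throughput 3023≥2253, avg latency 83≤97, memory 306≤422).
Pareto-optimal: #5, #9, #10, #11 → 4.

4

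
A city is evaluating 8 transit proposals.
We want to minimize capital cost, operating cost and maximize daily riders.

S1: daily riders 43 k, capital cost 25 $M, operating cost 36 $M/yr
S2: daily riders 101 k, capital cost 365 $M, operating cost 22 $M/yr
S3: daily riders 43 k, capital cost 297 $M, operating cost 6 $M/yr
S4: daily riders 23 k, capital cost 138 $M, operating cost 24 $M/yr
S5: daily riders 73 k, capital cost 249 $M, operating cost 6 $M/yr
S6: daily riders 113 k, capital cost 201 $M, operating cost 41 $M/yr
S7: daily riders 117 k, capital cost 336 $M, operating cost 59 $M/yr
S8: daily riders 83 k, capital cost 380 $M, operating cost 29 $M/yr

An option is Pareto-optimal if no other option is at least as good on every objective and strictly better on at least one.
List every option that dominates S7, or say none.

S1: worse on daily riders (43 vs 117).
S2: worse on daily riders (101 vs 117).
S3: worse on daily riders (43 vs 117).
S4: worse on daily riders (23 vs 117).
S5: worse on daily riders (73 vs 117).
S6: worse on daily riders (113 vs 117).
S8: worse on daily riders (83 vs 117).
No option dominates S7.

none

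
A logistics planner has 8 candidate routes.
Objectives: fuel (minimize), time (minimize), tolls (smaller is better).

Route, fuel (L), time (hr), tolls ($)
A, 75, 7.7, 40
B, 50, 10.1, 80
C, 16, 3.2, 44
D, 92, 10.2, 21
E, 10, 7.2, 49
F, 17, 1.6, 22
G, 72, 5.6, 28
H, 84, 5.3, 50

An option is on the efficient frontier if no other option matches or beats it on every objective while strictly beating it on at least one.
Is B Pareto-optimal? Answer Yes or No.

No

C vs B: fuel 16≤50, time 3.2≤10.1, tolls 44≤80 — C is at least as good on every objective and strictly better on at least one, so C dominates B.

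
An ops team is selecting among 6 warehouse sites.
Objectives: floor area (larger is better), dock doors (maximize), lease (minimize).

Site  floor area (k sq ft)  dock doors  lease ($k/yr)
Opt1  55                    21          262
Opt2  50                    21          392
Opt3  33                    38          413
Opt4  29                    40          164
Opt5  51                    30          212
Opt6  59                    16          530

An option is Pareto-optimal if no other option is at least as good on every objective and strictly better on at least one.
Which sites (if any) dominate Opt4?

Opt1: worse on dock doors (21 vs 40).
Opt2: worse on dock doors (21 vs 40).
Opt3: worse on dock doors (38 vs 40).
Opt5: worse on dock doors (30 vs 40).
Opt6: worse on dock doors (16 vs 40).
No option dominates Opt4.

none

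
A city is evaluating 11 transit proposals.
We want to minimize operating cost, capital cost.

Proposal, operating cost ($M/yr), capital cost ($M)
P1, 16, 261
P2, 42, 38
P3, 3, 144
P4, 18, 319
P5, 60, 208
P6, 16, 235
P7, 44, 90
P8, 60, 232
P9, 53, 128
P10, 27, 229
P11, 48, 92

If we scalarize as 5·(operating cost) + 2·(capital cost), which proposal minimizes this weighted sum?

P2

P1: 5·16 + 2·261 = 602
P2: 5·42 + 2·38 = 286
P3: 5·3 + 2·144 = 303
P4: 5·18 + 2·319 = 728
P5: 5·60 + 2·208 = 716
P6: 5·16 + 2·235 = 550
P7: 5·44 + 2·90 = 400
P8: 5·60 + 2·232 = 764
P9: 5·53 + 2·128 = 521
P10: 5·27 + 2·229 = 593
P11: 5·48 + 2·92 = 424
Lowest: P2 at 286.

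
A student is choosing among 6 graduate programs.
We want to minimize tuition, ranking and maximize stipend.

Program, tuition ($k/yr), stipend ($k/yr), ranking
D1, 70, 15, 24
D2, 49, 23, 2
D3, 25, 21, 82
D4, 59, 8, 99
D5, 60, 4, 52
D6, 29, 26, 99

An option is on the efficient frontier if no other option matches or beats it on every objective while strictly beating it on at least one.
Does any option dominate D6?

No

D1: worse on tuition (70 vs 29).
D2: worse on tuition (49 vs 29).
D3: worse on stipend (21 vs 26).
D4: worse on tuition (59 vs 29).
D5: worse on tuition (60 vs 29).
No option is at least as good as D6 on every objective and strictly better on one.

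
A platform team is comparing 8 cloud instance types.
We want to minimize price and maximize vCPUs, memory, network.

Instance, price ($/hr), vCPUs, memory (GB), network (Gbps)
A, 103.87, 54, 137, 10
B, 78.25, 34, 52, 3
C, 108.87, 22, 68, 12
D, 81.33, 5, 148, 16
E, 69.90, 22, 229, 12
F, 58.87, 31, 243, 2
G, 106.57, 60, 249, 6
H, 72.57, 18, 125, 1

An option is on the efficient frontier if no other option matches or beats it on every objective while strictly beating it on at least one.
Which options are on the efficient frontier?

A: not dominated.
B: not dominated.
C: dominated by E (price 69.90≤108.87, vCPUs 22≥22, memory 229≥68, network 12≥12).
D: not dominated (best network).
E: not dominated.
F: not dominated (best price).
G: not dominated (best vCPUs).
H: dominated by E (price 69.90≤72.57, vCPUs 22≥18, memory 229≥125, network 12≥1).

A, B, D, E, F, G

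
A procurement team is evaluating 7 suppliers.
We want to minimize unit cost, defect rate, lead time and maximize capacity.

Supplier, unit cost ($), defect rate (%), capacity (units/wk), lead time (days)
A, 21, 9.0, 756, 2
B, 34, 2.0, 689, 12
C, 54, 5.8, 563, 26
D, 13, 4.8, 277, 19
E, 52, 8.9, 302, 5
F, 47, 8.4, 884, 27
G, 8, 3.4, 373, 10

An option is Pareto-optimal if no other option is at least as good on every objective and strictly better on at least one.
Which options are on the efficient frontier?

A: not dominated (best lead time).
B: not dominated (best defect rate).
C: dominated by B (unit cost 34≤54, defect rate 2.0≤5.8, capacity 689≥563, lead time 12≤26).
D: dominated by G (unit cost 8≤13, defect rate 3.4≤4.8, capacity 373≥277, lead time 10≤19).
E: not dominated.
F: not dominated (best capacity).
G: not dominated (best unit cost).

A, B, E, F, G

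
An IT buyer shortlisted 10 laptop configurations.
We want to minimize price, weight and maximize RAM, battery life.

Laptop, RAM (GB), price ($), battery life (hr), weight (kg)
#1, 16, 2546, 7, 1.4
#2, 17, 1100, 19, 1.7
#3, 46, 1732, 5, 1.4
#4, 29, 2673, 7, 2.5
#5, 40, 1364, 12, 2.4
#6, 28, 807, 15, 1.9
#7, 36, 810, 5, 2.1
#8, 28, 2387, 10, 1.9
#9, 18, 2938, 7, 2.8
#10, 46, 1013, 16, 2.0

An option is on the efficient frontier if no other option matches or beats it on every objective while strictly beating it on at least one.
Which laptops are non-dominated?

#1: not dominated.
#2: not dominated (best battery life).
#3: not dominated.
#4: dominated by #5 (RAM 40≥29, price 1364≤2673, battery life 12≥7, weight 2.4≤2.5).
#5: dominated by #10 (RAM 46≥40, price 1013≤1364, battery life 16≥12, weight 2.0≤2.4).
#6: not dominated (best price).
#7: not dominated.
#8: dominated by #6 (RAM 28≥28, price 807≤2387, battery life 15≥10, weight 1.9≤1.9).
#9: dominated by #4 (RAM 29≥18, price 2673≤2938, battery life 7≥7, weight 2.5≤2.8).
#10: not dominated.

#1, #2, #3, #6, #7, #10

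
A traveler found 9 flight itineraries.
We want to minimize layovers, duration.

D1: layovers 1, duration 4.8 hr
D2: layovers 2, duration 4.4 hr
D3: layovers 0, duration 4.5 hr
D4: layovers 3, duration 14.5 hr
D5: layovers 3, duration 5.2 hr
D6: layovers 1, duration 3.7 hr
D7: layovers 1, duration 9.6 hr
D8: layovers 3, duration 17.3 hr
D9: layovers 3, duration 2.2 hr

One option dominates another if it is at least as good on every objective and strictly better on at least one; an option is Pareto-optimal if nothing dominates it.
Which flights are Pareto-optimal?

D3, D6, D9

D1: dominated by D3 (layovers 0≤1, duration 4.5≤4.8).
D2: dominated by D6 (layovers 1≤2, duration 3.7≤4.4).
D3: not dominated (best layovers).
D4: dominated by D1 (layovers 1≤3, duration 4.8≤14.5).
D5: dominated by D1 (layovers 1≤3, duration 4.8≤5.2).
D6: not dominated.
D7: dominated by D1 (layovers 1≤1, duration 4.8≤9.6).
D8: dominated by D1 (layovers 1≤3, duration 4.8≤17.3).
D9: not dominated (best duration).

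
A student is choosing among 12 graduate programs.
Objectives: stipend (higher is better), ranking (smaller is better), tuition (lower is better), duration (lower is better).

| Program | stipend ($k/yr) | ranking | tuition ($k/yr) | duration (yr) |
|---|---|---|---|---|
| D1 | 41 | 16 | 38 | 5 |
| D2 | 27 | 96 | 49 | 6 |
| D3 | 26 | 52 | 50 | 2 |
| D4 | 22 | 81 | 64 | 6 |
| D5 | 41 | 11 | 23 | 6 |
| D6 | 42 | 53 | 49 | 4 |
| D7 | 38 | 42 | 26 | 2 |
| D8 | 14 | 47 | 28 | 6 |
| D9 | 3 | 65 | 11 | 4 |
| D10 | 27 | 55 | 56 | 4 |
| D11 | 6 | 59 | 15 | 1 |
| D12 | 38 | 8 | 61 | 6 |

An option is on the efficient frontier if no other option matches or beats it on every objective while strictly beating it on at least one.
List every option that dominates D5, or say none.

none

D1: worse on ranking (16 vs 11).
D2: worse on stipend (27 vs 41).
D3: worse on stipend (26 vs 41).
D4: worse on stipend (22 vs 41).
D6: worse on ranking (53 vs 11).
D7: worse on stipend (38 vs 41).
D8: worse on stipend (14 vs 41).
D9: worse on stipend (3 vs 41).
D10: worse on stipend (27 vs 41).
D11: worse on stipend (6 vs 41).
D12: worse on stipend (38 vs 41).
No option dominates D5.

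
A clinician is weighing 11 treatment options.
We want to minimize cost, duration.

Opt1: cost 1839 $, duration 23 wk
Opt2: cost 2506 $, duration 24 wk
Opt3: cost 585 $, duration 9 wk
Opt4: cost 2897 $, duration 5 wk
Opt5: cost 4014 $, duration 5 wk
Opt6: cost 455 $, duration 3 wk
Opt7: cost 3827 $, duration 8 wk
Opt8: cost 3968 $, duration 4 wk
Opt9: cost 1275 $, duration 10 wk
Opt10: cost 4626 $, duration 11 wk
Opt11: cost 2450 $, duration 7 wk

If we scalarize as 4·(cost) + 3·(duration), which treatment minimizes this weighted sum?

Opt1: 4·1839 + 3·23 = 7425
Opt2: 4·2506 + 3·24 = 10096
Opt3: 4·585 + 3·9 = 2367
Opt4: 4·2897 + 3·5 = 11603
Opt5: 4·4014 + 3·5 = 16071
Opt6: 4·455 + 3·3 = 1829
Opt7: 4·3827 + 3·8 = 15332
Opt8: 4·3968 + 3·4 = 15884
Opt9: 4·1275 + 3·10 = 5130
Opt10: 4·4626 + 3·11 = 18537
Opt11: 4·2450 + 3·7 = 9821
Lowest: Opt6 at 1829.

Opt6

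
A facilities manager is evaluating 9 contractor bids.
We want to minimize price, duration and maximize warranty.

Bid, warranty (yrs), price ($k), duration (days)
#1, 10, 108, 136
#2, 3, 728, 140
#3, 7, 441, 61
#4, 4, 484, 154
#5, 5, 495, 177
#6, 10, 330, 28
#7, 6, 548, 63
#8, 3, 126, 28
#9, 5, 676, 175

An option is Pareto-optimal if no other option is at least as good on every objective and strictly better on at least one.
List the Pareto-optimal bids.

#1, #6, #8

#1: not dominated (best price).
#2: dominated by #1 (warranty 10≥3, price 108≤728, duration 136≤140).
#3: dominated by #6 (warranty 10≥7, price 330≤441, duration 28≤61).
#4: dominated by #1 (warranty 10≥4, price 108≤484, duration 136≤154).
#5: dominated by #1 (warranty 10≥5, price 108≤495, duration 136≤177).
#6: not dominated.
#7: dominated by #3 (warranty 7≥6, price 441≤548, duration 61≤63).
#8: not dominated.
#9: dominated by #1 (warranty 10≥5, price 108≤676, duration 136≤175).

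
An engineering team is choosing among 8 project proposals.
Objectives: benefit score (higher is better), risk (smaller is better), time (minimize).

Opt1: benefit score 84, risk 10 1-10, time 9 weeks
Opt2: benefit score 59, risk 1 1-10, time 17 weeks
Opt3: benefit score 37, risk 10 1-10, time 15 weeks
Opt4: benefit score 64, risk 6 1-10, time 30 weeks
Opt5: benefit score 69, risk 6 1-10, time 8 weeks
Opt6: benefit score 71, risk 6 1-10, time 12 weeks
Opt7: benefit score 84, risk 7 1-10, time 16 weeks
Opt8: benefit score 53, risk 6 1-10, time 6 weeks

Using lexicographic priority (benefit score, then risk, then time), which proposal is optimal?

Opt7

First maximize benefit score: best is 84, kept {Opt1, Opt7}.
Then minimize risk: best is 7, kept {Opt7}.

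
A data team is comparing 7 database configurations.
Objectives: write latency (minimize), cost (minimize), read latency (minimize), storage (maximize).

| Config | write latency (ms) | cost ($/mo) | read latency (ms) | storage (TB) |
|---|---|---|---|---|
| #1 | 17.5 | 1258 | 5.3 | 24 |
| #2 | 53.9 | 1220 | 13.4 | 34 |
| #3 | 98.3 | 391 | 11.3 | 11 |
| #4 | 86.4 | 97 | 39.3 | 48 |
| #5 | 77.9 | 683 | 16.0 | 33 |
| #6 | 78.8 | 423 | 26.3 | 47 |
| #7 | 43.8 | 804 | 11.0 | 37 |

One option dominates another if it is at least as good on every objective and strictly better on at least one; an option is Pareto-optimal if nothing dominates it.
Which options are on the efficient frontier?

#1, #3, #4, #5, #6, #7

#1: not dominated (best write latency).
#2: dominated by #7 (write latency 43.8≤53.9, cost 804≤1220, read latency 11.0≤13.4, storage 37≥34).
#3: not dominated.
#4: not dominated (best cost).
#5: not dominated.
#6: not dominated.
#7: not dominated.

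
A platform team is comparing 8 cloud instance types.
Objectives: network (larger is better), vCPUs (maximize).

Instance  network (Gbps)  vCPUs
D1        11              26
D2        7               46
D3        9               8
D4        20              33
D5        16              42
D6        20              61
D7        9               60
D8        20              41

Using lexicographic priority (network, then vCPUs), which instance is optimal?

D6

First maximize network: best is 20, kept {D4, D6, D8}.
Then maximize vCPUs: best is 61, kept {D6}.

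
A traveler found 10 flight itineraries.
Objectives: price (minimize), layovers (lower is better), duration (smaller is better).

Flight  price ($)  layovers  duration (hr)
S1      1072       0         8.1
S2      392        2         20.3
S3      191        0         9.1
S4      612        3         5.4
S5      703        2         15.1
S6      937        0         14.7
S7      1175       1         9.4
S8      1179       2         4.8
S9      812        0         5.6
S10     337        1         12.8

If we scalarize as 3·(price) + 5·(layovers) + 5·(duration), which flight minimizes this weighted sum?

S1: 3·1072 + 5·0 + 5·8.1 = 3256.5
S2: 3·392 + 5·2 + 5·20.3 = 1287.5
S3: 3·191 + 5·0 + 5·9.1 = 618.5
S4: 3·612 + 5·3 + 5·5.4 = 1878.0
S5: 3·703 + 5·2 + 5·15.1 = 2194.5
S6: 3·937 + 5·0 + 5·14.7 = 2884.5
S7: 3·1175 + 5·1 + 5·9.4 = 3577.0
S8: 3·1179 + 5·2 + 5·4.8 = 3571.0
S9: 3·812 + 5·0 + 5·5.6 = 2464.0
S10: 3·337 + 5·1 + 5·12.8 = 1080.0
Lowest: S3 at 618.5.

S3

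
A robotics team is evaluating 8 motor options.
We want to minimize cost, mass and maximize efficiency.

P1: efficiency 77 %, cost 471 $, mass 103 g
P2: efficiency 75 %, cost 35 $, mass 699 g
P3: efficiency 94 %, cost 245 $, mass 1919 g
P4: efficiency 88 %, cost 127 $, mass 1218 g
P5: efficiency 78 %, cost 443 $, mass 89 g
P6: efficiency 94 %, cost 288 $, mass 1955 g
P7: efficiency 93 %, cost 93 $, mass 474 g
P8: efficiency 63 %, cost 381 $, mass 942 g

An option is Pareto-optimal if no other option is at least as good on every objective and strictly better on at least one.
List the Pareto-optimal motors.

P2, P3, P5, P7

P1: dominated by P5 (efficiency 78≥77, cost 443≤471, mass 89≤103).
P2: not dominated (best cost).
P3: not dominated.
P4: dominated by P7 (efficiency 93≥88, cost 93≤127, mass 474≤1218).
P5: not dominated (best mass).
P6: dominated by P3 (efficiency 94≥94, cost 245≤288, mass 1919≤1955).
P7: not dominated.
P8: dominated by P2 (efficiency 75≥63, cost 35≤381, mass 699≤942).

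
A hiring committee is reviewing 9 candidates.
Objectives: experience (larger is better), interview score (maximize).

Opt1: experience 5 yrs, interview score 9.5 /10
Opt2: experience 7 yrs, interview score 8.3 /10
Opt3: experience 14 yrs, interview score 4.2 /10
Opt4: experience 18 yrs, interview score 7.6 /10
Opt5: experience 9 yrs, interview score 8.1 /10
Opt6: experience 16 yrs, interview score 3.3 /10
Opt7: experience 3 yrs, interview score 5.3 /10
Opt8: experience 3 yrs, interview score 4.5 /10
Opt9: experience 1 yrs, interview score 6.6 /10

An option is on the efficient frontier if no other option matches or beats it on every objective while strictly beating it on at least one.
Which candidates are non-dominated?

Opt1, Opt2, Opt4, Opt5

Opt1: not dominated (best interview score).
Opt2: not dominated.
Opt3: dominated by Opt4 (experience 18≥14, interview score 7.6≥4.2).
Opt4: not dominated (best experience).
Opt5: not dominated.
Opt6: dominated by Opt4 (experience 18≥16, interview score 7.6≥3.3).
Opt7: dominated by Opt1 (experience 5≥3, interview score 9.5≥5.3).
Opt8: dominated by Opt1 (experience 5≥3, interview score 9.5≥4.5).
Opt9: dominated by Opt1 (experience 5≥1, interview score 9.5≥6.6).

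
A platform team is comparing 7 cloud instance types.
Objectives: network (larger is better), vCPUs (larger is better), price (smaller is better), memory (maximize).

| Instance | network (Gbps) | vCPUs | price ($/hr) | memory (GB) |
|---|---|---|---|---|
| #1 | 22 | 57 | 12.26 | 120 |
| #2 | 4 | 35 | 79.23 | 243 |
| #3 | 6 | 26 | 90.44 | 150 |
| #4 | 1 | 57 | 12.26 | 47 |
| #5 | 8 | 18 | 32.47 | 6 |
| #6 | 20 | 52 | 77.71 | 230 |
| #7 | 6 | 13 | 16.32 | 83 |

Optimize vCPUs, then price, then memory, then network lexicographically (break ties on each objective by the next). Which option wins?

#1

First maximize vCPUs: best is 57, kept {#1, #4}.
Then minimize price: best is 12.26, kept {#1, #4}.
Then maximize memory: best is 120, kept {#1}.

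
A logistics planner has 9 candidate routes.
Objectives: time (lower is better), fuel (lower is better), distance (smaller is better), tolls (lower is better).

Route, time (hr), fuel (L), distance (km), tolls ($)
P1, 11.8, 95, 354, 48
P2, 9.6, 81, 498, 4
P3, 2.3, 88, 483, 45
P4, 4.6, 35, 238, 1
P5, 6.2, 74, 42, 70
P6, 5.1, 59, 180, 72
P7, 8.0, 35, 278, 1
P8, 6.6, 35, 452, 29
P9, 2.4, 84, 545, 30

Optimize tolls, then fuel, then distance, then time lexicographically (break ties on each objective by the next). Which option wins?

P4

First minimize tolls: best is 1, kept {P4, P7}.
Then minimize fuel: best is 35, kept {P4, P7}.
Then minimize distance: best is 238, kept {P4}.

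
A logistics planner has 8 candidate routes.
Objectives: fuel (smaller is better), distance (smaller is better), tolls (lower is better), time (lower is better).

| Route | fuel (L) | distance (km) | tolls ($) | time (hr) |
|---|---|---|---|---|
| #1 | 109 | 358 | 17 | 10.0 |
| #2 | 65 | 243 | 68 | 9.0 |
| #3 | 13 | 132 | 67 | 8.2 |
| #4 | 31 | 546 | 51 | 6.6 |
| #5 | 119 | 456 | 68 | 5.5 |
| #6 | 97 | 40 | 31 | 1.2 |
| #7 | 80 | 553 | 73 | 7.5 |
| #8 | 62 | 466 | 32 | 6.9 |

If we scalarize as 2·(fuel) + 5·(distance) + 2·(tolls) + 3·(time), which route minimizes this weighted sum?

#1: 2·109 + 5·358 + 2·17 + 3·10.0 = 2072.0
#2: 2·65 + 5·243 + 2·68 + 3·9.0 = 1508.0
#3: 2·13 + 5·132 + 2·67 + 3·8.2 = 844.6
#4: 2·31 + 5·546 + 2·51 + 3·6.6 = 2913.8
#5: 2·119 + 5·456 + 2·68 + 3·5.5 = 2670.5
#6: 2·97 + 5·40 + 2·31 + 3·1.2 = 459.6
#7: 2·80 + 5·553 + 2·73 + 3·7.5 = 3093.5
#8: 2·62 + 5·466 + 2·32 + 3·6.9 = 2538.7
Lowest: #6 at 459.6.

#6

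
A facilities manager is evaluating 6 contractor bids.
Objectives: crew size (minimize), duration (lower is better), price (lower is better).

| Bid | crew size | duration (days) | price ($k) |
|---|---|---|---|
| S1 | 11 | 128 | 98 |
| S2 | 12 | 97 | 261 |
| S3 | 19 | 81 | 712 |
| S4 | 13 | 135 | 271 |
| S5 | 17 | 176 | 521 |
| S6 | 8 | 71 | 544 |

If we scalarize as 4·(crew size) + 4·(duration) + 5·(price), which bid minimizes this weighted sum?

S1

S1: 4·11 + 4·128 + 5·98 = 1046
S2: 4·12 + 4·97 + 5·261 = 1741
S3: 4·19 + 4·81 + 5·712 = 3960
S4: 4·13 + 4·135 + 5·271 = 1947
S5: 4·17 + 4·176 + 5·521 = 3377
S6: 4·8 + 4·71 + 5·544 = 3036
Lowest: S1 at 1046.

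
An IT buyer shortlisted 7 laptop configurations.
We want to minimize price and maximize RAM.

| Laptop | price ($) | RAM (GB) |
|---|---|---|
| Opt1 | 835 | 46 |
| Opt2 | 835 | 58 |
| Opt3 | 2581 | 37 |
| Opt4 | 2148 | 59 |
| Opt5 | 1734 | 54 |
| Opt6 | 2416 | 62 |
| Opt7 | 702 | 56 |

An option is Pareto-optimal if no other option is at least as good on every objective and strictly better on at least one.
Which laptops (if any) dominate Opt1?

Opt2, Opt7

Opt2: price 835≤835, RAM 58≥46 — dominates Opt1.
Opt7: price 702≤835, RAM 56≥46 — dominates Opt1.
Others (Opt3, Opt4, Opt5, Opt6) are each worse than Opt1 on at least one objective.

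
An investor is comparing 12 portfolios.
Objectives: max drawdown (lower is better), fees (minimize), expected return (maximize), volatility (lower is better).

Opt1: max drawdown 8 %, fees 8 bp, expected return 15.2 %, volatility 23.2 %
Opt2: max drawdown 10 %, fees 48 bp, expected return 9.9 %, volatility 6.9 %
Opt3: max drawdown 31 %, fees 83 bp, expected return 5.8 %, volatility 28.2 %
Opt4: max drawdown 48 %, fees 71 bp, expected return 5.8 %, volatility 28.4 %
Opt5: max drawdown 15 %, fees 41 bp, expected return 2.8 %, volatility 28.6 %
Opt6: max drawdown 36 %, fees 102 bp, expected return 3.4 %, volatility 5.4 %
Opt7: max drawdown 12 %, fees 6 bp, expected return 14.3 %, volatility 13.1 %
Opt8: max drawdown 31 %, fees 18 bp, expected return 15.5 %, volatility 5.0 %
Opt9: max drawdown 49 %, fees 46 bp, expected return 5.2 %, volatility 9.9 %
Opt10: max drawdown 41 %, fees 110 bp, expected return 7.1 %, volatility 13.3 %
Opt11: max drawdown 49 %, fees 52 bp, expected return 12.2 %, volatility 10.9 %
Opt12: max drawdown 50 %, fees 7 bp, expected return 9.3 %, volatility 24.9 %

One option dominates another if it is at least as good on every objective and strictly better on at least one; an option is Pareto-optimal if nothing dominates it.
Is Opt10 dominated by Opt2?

Yes

Opt2 vs Opt10: max drawdown 10≤41, fees 48≤110, expected return 9.9≥7.1, volatility 6.9≤13.3 — Opt2 is at least as good on every objective with at least one strict improvement.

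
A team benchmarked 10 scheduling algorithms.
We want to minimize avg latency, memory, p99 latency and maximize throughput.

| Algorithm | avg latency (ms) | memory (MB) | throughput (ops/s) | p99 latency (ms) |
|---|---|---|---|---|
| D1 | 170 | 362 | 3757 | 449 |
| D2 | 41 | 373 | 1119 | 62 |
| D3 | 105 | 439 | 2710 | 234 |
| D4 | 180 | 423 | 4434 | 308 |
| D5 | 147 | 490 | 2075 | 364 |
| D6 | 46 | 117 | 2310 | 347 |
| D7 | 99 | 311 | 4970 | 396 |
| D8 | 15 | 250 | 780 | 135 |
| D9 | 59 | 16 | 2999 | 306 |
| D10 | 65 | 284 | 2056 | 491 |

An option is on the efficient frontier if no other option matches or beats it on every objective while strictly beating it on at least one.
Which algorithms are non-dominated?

D2, D3, D4, D6, D7, D8, D9

D1: dominated by D7 (avg latency 99≤170, memory 311≤362, throughput 4970≥3757, p99 latency 396≤449).
D2: not dominated (best p99 latency).
D3: not dominated.
D4: not dominated.
D5: dominated by D3 (avg latency 105≤147, memory 439≤490, throughput 2710≥2075, p99 latency 234≤364).
D6: not dominated.
D7: not dominated (best throughput).
D8: not dominated (best avg latency).
D9: not dominated (best memory).
D10: dominated by D6 (avg latency 46≤65, memory 117≤284, throughput 2310≥2056, p99 latency 347≤491).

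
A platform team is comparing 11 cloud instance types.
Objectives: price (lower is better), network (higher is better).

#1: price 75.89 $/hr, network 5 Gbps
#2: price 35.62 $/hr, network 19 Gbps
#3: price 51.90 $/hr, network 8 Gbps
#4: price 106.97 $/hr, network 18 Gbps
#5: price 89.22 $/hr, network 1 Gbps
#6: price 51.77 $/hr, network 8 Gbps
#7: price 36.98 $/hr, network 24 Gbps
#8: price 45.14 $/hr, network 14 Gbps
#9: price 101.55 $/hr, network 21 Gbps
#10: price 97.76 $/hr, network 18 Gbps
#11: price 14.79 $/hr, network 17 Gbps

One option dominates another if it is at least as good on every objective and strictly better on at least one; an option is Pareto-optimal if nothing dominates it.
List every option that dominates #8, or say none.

#2: price 35.62≤45.14, network 19≥14 — dominates #8.
#7: price 36.98≤45.14, network 24≥14 — dominates #8.
#11: price 14.79≤45.14, network 17≥14 — dominates #8.
Others (#1, #3, #4, #5, #6, #9, #10) are each worse than #8 on at least one objective.

#2, #7, #11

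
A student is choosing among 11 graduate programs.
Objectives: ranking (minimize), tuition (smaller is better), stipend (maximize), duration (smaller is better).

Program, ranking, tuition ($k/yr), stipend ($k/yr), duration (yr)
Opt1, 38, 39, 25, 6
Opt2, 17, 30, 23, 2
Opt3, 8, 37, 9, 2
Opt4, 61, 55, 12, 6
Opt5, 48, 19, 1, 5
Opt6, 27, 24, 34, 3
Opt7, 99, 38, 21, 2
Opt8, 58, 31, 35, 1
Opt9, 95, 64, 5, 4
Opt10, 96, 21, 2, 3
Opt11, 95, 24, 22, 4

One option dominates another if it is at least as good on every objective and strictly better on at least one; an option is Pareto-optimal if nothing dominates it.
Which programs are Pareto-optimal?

Opt1: dominated by Opt6 (ranking 27≤38, tuition 24≤39, stipend 34≥25, duration 3≤6).
Opt2: not dominated.
Opt3: not dominated (best ranking).
Opt4: dominated by Opt1 (ranking 38≤61, tuition 39≤55, stipend 25≥12, duration 6≤6).
Opt5: not dominated (best tuition).
Opt6: not dominated.
Opt7: dominated by Opt2 (ranking 17≤99, tuition 30≤38, stipend 23≥21, duration 2≤2).
Opt8: not dominated (best stipend).
Opt9: dominated by Opt2 (ranking 17≤95, tuition 30≤64, stipend 23≥5, duration 2≤4).
Opt10: not dominated.
Opt11: dominated by Opt6 (ranking 27≤95, tuition 24≤24, stipend 34≥22, duration 3≤4).

Opt2, Opt3, Opt5, Opt6, Opt8, Opt10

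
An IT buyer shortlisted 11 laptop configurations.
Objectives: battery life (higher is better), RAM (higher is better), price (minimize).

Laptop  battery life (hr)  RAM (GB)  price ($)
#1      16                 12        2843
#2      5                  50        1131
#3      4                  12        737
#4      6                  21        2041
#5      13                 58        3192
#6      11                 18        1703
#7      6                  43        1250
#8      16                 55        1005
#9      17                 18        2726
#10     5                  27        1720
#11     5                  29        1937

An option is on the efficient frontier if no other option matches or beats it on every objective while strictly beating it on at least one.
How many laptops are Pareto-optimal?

4

#1: dominated by #8 (battery life 16≥16, RAM 55≥12, price 1005≤2843).
#2: dominated by #8 (battery life 16≥5, RAM 55≥50, price 1005≤1131).
#3: not dominated (best price).
#4: dominated by #7 (battery life 6≥6, RAM 43≥21, price 1250≤2041).
#5: not dominated (best RAM).
#6: dominated by #8 (battery life 16≥11, RAM 55≥18, price 1005≤1703).
#7: dominated by #8 (battery life 16≥6, RAM 55≥43, price 1005≤1250).
#8: not dominated.
#9: not dominated (best battery life).
#10: dominated by #2 (battery life 5≥5, RAM 50≥27, price 1131≤1720).
#11: dominated by #2 (battery life 5≥5, RAM 50≥29, price 1131≤1937).
Pareto-optimal: #3, #5, #8, #9 → 4.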